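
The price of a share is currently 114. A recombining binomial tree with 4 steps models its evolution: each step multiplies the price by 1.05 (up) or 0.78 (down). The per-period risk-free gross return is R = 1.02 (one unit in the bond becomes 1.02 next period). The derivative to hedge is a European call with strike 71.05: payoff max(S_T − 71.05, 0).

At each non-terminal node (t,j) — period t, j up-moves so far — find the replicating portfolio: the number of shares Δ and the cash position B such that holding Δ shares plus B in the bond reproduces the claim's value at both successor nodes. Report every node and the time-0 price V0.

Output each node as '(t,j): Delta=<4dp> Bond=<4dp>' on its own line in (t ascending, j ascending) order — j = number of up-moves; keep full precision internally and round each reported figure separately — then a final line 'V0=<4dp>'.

(0,0): Delta=0.9850 Bond=-63.8642
(1,0): Delta=0.8801 Bond=-55.8131
(1,1): Delta=0.9948 Bond=-66.3075
(2,0): Delta=0.2521 Bond=-13.3696
(2,1): Delta=0.9384 Bond=-62.3743
(2,2): Delta=1.0000 Bond=-68.2910
(3,0): Delta=0.0000 Bond=0.0000
(3,1): Delta=0.2755 Bond=-15.3416
(3,2): Delta=1.0000 Bond=-69.6569
(3,3): Delta=1.0000 Bond=-69.6569
V0=48.4290

Risk-neutral probability p* = (R−d)/(u−d) = (1.02−0.78)/(1.05−0.78) = 0.8889.
At expiry t=4: V(4,0)=0.0000, V(4,1)=0.0000, V(4,2)=5.4168, V(4,3)=31.8860, V(4,4)=67.5177
Node (3,0) S=54.0989: V=(p*·0.0000+(1−p*)·0.0000)/1.02=0.0000; Δ=(0.0000−0.0000)/(56.8039−42.1972)=0.0000; B=V−Δ·S=0.0000
Node (3,1) S=72.8255: V=(p*·5.4168+(1−p*)·0.0000)/1.02=4.7205; Δ=(5.4168−0.0000)/(76.4668−56.8039)=0.2755; B=V−Δ·S=-15.3416
Node (3,2) S=98.0343: V=(p*·31.8860+(1−p*)·5.4168)/1.02=28.3774; Δ=(31.8860−5.4168)/(102.9360−76.4668)=1.0000; B=V−Δ·S=-69.6569
Node (3,3) S=131.9693: V=(p*·67.5177+(1−p*)·31.8860)/1.02=62.3124; Δ=(67.5177−31.8860)/(138.5677−102.9360)=1.0000; B=V−Δ·S=-69.6569
Node (2,0) S=69.3576: V=(p*·4.7205+(1−p*)·0.0000)/1.02=4.1137; Δ=(4.7205−0.0000)/(72.8255−54.0989)=0.2521; B=V−Δ·S=-13.3696
Node (2,1) S=93.3660: V=(p*·28.3774+(1−p*)·4.7205)/1.02=25.2440; Δ=(28.3774−4.7205)/(98.0343−72.8255)=0.9384; B=V−Δ·S=-62.3743
Node (2,2) S=125.6850: V=(p*·62.3124+(1−p*)·28.3774)/1.02=57.3940; Δ=(62.3124−28.3774)/(131.9693−98.0343)=1.0000; B=V−Δ·S=-68.2910
Node (1,0) S=88.9200: V=(p*·25.2440+(1−p*)·4.1137)/1.02=22.4473; Δ=(25.2440−4.1137)/(93.3660−69.3576)=0.8801; B=V−Δ·S=-55.8131
Node (1,1) S=119.7000: V=(p*·57.3940+(1−p*)·25.2440)/1.02=52.7664; Δ=(57.3940−25.2440)/(125.6850−93.3660)=0.9948; B=V−Δ·S=-66.3075
Node (0,0) S=114.0000: V=(p*·52.7664+(1−p*)·22.4473)/1.02=48.4290; Δ=(52.7664−22.4473)/(119.7000−88.9200)=0.9850; B=V−Δ·S=-63.8642
Check: Δ(0,0)·S0 + B(0,0) = 48.4290 = V0.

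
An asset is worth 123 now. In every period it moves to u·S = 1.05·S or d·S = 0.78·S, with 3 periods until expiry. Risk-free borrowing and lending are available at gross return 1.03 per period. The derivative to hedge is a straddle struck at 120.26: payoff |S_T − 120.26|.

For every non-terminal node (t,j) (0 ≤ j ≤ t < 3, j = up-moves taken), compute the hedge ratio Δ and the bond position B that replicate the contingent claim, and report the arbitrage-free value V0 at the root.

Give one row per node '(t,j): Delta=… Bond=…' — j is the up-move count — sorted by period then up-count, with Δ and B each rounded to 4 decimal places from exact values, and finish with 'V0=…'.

(0,0): Delta=0.0769 Bond=9.7456
(1,0): Delta=-1.0000 Bond=113.3566
(1,1): Delta=0.1409 Bond=1.7725
(2,0): Delta=-1.0000 Bond=116.7573
(2,1): Delta=-1.0000 Bond=116.7573
(2,2): Delta=0.2087 Bond=-7.3689
V0=19.2054

Risk-neutral probability p* = (R−d)/(u−d) = (1.03−0.78)/(1.05−0.78) = 0.9259.
Terminal values V(3,·): V(3,0)=61.8901, V(3,1)=41.6851, V(3,2)=14.4861, V(3,3)=22.1279
(2,0): S=74.8332. Δ = (V_up−V_dn)/(S_up−S_dn) = (41.6851−61.8901)/(78.5749−58.3699) = -1.0000. V = [p*·41.6851 + (1−p*)·61.8901]/1.03 = 41.9241. B = V − Δ·S = 116.7573.
(2,1): S=100.7370. Δ = (V_up−V_dn)/(S_up−S_dn) = (14.4861−41.6851)/(105.7739−78.5749) = -1.0000. V = [p*·14.4861 + (1−p*)·41.6851]/1.03 = 16.0203. B = V − Δ·S = 116.7573.
(2,2): S=135.6075. Δ = (V_up−V_dn)/(S_up−S_dn) = (22.1279−14.4861)/(142.3879−105.7739) = 0.2087. V = [p*·22.1279 + (1−p*)·14.4861]/1.03 = 20.9338. B = V − Δ·S = -7.3689.
(1,0): S=95.9400. Δ = (V_up−V_dn)/(S_up−S_dn) = (16.0203−41.9241)/(100.7370−74.8332) = -1.0000. V = [p*·16.0203 + (1−p*)·41.9241]/1.03 = 17.4166. B = V − Δ·S = 113.3566.
(1,1): S=129.1500. Δ = (V_up−V_dn)/(S_up−S_dn) = (20.9338−16.0203)/(135.6075−100.7370) = 0.1409. V = [p*·20.9338 + (1−p*)·16.0203]/1.03 = 19.9707. B = V − Δ·S = 1.7725.
(0,0): S=123.0000. Δ = (V_up−V_dn)/(S_up−S_dn) = (19.9707−17.4166)/(129.1500−95.9400) = 0.0769. V = [p*·19.9707 + (1−p*)·17.4166]/1.03 = 19.2054. B = V − Δ·S = 9.7456.
Check: Δ(0,0)·S0 + B(0,0) = 19.2054 = V0.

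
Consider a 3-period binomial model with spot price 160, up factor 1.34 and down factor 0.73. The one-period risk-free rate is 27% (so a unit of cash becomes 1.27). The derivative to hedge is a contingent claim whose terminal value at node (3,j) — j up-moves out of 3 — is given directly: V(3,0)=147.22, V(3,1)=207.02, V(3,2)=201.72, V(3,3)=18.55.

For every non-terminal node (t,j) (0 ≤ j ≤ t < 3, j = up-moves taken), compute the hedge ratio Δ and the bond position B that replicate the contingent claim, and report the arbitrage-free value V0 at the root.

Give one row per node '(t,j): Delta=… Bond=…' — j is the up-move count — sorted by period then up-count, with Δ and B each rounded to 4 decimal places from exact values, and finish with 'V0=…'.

(0,0): Delta=-0.9137 Bond=182.6838
(1,0): Delta=0.0240 Bond=122.4876
(1,1): Delta=-0.9799 Bond=246.2056
(2,0): Delta=1.1498 Bond=59.5717
(2,1): Delta=-0.0555 Bond=168.0021
(2,2): Delta=-1.0452 Bond=331.4358
V0=36.4932

Since d<R<u, set p* = (R−d)/(u−d) = 0.8852; price each node as the discounted p*-expectation of its children.
Terminal values V(3,·): V(3,0)=147.2200, V(3,1)=207.0200, V(3,2)=201.7200, V(3,3)=18.5500
  t=2,j=0: stock 85.2640 → up 114.2538 (V=207.0200), down 62.2427 (V=147.2200). Price 157.6045; hedge Δ=1.1498, bond B=59.5717.
  t=2,j=1: stock 156.5120 → up 209.7261 (V=201.7200), down 114.2538 (V=207.0200). Price 159.3135; hedge Δ=-0.0555, bond B=168.0021.
  t=2,j=2: stock 287.2960 → up 384.9766 (V=18.5500), down 209.7261 (V=201.7200). Price 31.1571; hedge Δ=-1.0452, bond B=331.4358.
  t=1,j=0: stock 116.8000 → up 156.5120 (V=159.3135), down 85.2640 (V=157.6045). Price 125.2893; hedge Δ=0.0240, bond B=122.4876.
  t=1,j=1: stock 214.4000 → up 287.2960 (V=31.1571), down 156.5120 (V=159.3135). Price 36.1130; hedge Δ=-0.9799, bond B=246.2056.
  t=0,j=0: stock 160.0000 → up 214.4000 (V=36.1130), down 116.8000 (V=125.2893). Price 36.4932; hedge Δ=-0.9137, bond B=182.6838.
Root portfolio cost Δ·160+B reproduces V0=36.4932.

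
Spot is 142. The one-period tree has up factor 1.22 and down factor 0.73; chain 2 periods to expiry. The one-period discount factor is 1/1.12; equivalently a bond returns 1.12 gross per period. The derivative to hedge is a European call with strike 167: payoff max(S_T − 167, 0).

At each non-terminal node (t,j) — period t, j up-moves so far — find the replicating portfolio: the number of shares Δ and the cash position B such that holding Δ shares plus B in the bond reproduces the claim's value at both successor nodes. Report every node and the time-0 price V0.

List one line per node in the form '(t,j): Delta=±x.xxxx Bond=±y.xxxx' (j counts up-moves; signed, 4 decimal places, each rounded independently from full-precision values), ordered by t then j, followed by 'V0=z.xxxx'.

(0,0): Delta=0.4530 Bond=-41.9257
(1,0): Delta=0.0000 Bond=0.0000
(1,1): Delta=0.5225 Bond=-58.9970
V0=22.3987

The replicating-portfolio and risk-neutral prices coincide; use p* = (1.12−0.73)/(1.22−0.73) = 0.7959 for the latter.
Terminal payoffs: V(2,0)=0.0000, V(2,1)=0.0000, V(2,2)=44.3528
Node (1,0) S=103.6600: V=(p*·0.0000+(1−p*)·0.0000)/1.12=0.0000; Δ=(0.0000−0.0000)/(126.4652−75.6718)=0.0000; B=V−Δ·S=0.0000
Node (1,1) S=173.2400: V=(p*·44.3528+(1−p*)·0.0000)/1.12=31.5189; Δ=(44.3528−0.0000)/(211.3528−126.4652)=0.5225; B=V−Δ·S=-58.9970
Node (0,0) S=142.0000: V=(p*·31.5189+(1−p*)·0.0000)/1.12=22.3987; Δ=(31.5189−0.0000)/(173.2400−103.6600)=0.4530; B=V−Δ·S=-41.9257
Self-financing check: at every node Δ·S+B equals the discounted successor values.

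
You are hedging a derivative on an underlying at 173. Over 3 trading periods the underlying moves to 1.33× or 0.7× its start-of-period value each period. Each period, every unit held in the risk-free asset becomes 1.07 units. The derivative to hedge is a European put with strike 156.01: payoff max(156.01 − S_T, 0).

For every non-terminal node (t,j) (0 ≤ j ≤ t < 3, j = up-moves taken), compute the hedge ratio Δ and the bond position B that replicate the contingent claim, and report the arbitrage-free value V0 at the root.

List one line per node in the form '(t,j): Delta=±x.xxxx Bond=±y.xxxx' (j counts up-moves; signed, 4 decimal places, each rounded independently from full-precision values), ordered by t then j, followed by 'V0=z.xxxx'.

(0,0): Delta=-0.2410 Bond=57.8338
(1,0): Delta=-0.5813 Bond=103.0908
(1,1): Delta=-0.1151 Bond=32.9247
(2,0): Delta=-1.0000 Bond=145.8037
(2,1): Delta=-0.4264 Bond=85.3637
(2,2): Delta=0.0000 Bond=0.0000
V0=16.1453

No-arbitrage ⇒ martingale measure with p* = (R−d)/(u−d) = 0.5873.
Terminal payoffs: V(3,0)=96.6710, V(3,1)=43.2659, V(3,2)=0.0000, V(3,3)=0.0000
  t=2,j=0: stock 84.7700 → up 112.7441 (V=43.2659), down 59.3390 (V=96.6710). Price 61.0337; hedge Δ=-1.0000, bond B=145.8037.
  t=2,j=1: stock 161.0630 → up 214.2138 (V=0.0000), down 112.7441 (V=43.2659). Price 16.6876; hedge Δ=-0.4264, bond B=85.3637.
  t=2,j=2: stock 306.0197 → up 407.0062 (V=0.0000), down 214.2138 (V=0.0000). Price 0.0000; hedge Δ=0.0000, bond B=0.0000.
  t=1,j=0: stock 121.1000 → up 161.0630 (V=16.6876), down 84.7700 (V=61.0337). Price 32.7002; hedge Δ=-0.5813, bond B=103.0908.
  t=1,j=1: stock 230.0900 → up 306.0197 (V=0.0000), down 161.0630 (V=16.6876). Price 6.4364; hedge Δ=-0.1151, bond B=32.9247.
  t=0,j=0: stock 173.0000 → up 230.0900 (V=6.4364), down 121.1000 (V=32.7002). Price 16.1453; hedge Δ=-0.2410, bond B=57.8338.
Each (Δ,B) replicates both successor values, so the strategy is self-financing and V0 is arbitrage-free.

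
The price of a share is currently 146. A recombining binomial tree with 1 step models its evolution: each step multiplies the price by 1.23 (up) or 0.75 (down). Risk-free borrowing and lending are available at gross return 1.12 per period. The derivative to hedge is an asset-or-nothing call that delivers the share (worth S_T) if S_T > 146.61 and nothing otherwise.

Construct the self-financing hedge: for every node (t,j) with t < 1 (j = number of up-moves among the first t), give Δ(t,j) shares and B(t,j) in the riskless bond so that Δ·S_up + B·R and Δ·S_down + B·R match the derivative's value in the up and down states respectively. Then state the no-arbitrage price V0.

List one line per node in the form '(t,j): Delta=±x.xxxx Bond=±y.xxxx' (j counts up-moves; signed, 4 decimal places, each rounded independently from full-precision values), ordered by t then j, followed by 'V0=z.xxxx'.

(0,0): Delta=2.5625 Bond=-250.5301
V0=123.5949

Since d<R<u, set p* = (R−d)/(u−d) = 0.7708; price each node as the discounted p*-expectation of its children.
At expiry t=1: V(1,0)=0.0000, V(1,1)=179.5800
(0,0): S=146.0000. Δ = (V_up−V_dn)/(S_up−S_dn) = (179.5800−0.0000)/(179.5800−109.5000) = 2.5625. V = [p*·179.5800 + (1−p*)·0.0000]/1.12 = 123.5949. B = V − Δ·S = -250.5301.
Check: Δ(0,0)·S0 + B(0,0) = 123.5949 = V0.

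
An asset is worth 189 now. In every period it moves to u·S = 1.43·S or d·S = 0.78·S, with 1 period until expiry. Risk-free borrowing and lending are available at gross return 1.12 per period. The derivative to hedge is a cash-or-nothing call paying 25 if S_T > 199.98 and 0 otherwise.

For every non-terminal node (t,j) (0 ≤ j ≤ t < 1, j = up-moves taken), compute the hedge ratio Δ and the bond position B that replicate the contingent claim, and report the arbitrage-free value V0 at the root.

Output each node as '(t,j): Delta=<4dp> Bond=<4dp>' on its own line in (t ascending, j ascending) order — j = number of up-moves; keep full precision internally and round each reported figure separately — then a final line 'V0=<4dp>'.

No-arbitrage ⇒ martingale measure with p* = (R−d)/(u−d) = 0.5231.
Terminal values V(1,·): V(1,0)=0.0000, V(1,1)=25.0000
Node (0,0) S=189.0000: V=(p*·25.0000+(1−p*)·0.0000)/1.12=11.6758; Δ=(25.0000−0.0000)/(270.2700−147.4200)=0.2035; B=V−Δ·S=-26.7857
The time-0 hedge costs 11.6758, which is the no-arbitrage price.

(0,0): Delta=0.2035 Bond=-26.7857
V0=11.6758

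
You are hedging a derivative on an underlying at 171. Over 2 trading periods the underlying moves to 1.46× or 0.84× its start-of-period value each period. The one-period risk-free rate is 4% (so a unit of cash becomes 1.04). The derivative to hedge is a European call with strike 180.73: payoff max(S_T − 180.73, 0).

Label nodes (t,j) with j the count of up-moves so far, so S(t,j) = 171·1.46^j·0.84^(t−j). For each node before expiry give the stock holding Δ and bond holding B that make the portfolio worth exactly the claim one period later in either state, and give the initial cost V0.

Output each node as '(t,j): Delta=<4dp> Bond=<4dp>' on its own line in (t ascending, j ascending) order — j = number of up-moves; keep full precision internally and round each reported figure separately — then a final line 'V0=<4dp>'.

Under the risk-neutral measure, an up-move has probability p* = (R−d)/(u−d) = 0.3226 and values discount at R = 1.04.
Terminal values V(2,·): V(2,0)=0.0000, V(2,1)=28.9844, V(2,2)=183.7736
Node (1,0) S=143.6400: V=(p*·28.9844+(1−p*)·0.0000)/1.04=8.9902; Δ=(28.9844−0.0000)/(209.7144−120.6576)=0.3255; B=V−Δ·S=-37.7588
Node (1,1) S=249.6600: V=(p*·183.7736+(1−p*)·28.9844)/1.04=75.8812; Δ=(183.7736−28.9844)/(364.5036−209.7144)=1.0000; B=V−Δ·S=-173.7788
Node (0,0) S=171.0000: V=(p*·75.8812+(1−p*)·8.9902)/1.04=29.3922; Δ=(75.8812−8.9902)/(249.6600−143.6400)=0.6309; B=V−Δ·S=-78.4964
Each (Δ,B) replicates both successor values, so the strategy is self-financing and V0 is arbitrage-free.

(0,0): Delta=0.6309 Bond=-78.4964
(1,0): Delta=0.3255 Bond=-37.7588
(1,1): Delta=1.0000 Bond=-173.7788
V0=29.3922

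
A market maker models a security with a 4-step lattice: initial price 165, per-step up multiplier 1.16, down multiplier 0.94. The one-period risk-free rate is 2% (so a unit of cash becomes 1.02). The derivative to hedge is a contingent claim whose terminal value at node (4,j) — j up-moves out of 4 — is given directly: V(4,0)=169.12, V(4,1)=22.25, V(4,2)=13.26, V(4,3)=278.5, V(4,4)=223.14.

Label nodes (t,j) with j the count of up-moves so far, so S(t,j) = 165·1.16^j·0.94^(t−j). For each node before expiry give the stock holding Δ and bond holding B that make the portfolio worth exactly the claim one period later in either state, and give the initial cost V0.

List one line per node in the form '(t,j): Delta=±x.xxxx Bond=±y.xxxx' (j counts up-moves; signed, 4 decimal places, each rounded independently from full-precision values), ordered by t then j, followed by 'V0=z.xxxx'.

Under the risk-neutral measure, an up-move has probability p* = (R−d)/(u−d) = 0.3636 and values discount at R = 1.02.
At expiry t=4: V(4,0)=169.1200, V(4,1)=22.2500, V(4,2)=13.2600, V(4,3)=278.5000, V(4,4)=223.1400
  t=3,j=0: stock 137.0464 → up 158.9738 (V=22.2500), down 128.8236 (V=169.1200). Price 113.4439; hedge Δ=-4.8713, bond B=781.0348.
  t=3,j=1: stock 169.1210 → up 196.1804 (V=13.2600), down 158.9738 (V=22.2500). Price 18.6087; hedge Δ=-0.2416, bond B=59.4724.
  t=3,j=2: stock 208.7026 → up 242.0950 (V=278.5000), down 196.1804 (V=13.2600). Price 107.5597; hedge Δ=5.7768, bond B=-1098.0766.
  t=3,j=3: stock 257.5478 → up 298.7555 (V=223.1400), down 242.0950 (V=278.5000). Price 253.3030; hedge Δ=-0.9770, bond B=504.9394.
  t=2,j=0: stock 145.7940 → up 169.1210 (V=18.6087), down 137.0464 (V=113.4439). Price 77.4102; hedge Δ=-2.9567, bond B=508.4789.
  t=2,j=1: stock 179.9160 → up 208.7026 (V=107.5597), down 169.1210 (V=18.6087). Price 49.9554; hedge Δ=2.2473, bond B=-354.3672.
  t=2,j=2: stock 222.0240 → up 257.5478 (V=253.3030), down 208.7026 (V=107.5597). Price 157.4091; hedge Δ=2.9838, bond B=-505.0605.
  t=1,j=0: stock 155.1000 → up 179.9160 (V=49.9554), down 145.7940 (V=77.4102). Price 66.1045; hedge Δ=-0.8046, bond B=190.8987.
  t=1,j=1: stock 191.4000 → up 222.0240 (V=157.4091), down 179.9160 (V=49.9554). Price 87.2838; hedge Δ=2.5519, bond B=-401.1419.
  t=0,j=0: stock 165.0000 → up 191.4000 (V=87.2838), down 155.1000 (V=66.1045). Price 72.3589; hedge Δ=0.5835, bond B=-23.9106.
Check: Δ(0,0)·S0 + B(0,0) = 72.3589 = V0.

(0,0): Delta=0.5835 Bond=-23.9106
(1,0): Delta=-0.8046 Bond=190.8987
(1,1): Delta=2.5519 Bond=-401.1419
(2,0): Delta=-2.9567 Bond=508.4789
(2,1): Delta=2.2473 Bond=-354.3672
(2,2): Delta=2.9838 Bond=-505.0605
(3,0): Delta=-4.8713 Bond=781.0348
(3,1): Delta=-0.2416 Bond=59.4724
(3,2): Delta=5.7768 Bond=-1098.0766
(3,3): Delta=-0.9770 Bond=504.9394
V0=72.3589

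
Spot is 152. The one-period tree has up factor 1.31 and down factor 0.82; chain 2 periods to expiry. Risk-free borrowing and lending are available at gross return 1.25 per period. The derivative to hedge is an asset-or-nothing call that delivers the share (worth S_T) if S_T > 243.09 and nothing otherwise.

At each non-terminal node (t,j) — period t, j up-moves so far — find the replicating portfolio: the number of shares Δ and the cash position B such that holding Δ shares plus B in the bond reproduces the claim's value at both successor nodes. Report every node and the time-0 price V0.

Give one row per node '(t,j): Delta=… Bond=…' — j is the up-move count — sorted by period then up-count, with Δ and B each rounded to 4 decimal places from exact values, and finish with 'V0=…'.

Under the risk-neutral measure, an up-move has probability p* = (R−d)/(u−d) = 0.8776 and values discount at R = 1.25.
Payoff layer (t=2): V(2,0)=0.0000, V(2,1)=0.0000, V(2,2)=260.8472
(1,0): S=124.6400. Δ = (V_up−V_dn)/(S_up−S_dn) = (0.0000−0.0000)/(163.2784−102.2048) = 0.0000. V = [p*·0.0000 + (1−p*)·0.0000]/1.25 = 0.0000. B = V − Δ·S = 0.0000.
(1,1): S=199.1200. Δ = (V_up−V_dn)/(S_up−S_dn) = (260.8472−0.0000)/(260.8472−163.2784) = 2.6735. V = [p*·260.8472 + (1−p*)·0.0000]/1.25 = 183.1254. B = V − Δ·S = -349.2158.
(0,0): S=152.0000. Δ = (V_up−V_dn)/(S_up−S_dn) = (183.1254−0.0000)/(199.1200−124.6400) = 2.4587. V = [p*·183.1254 + (1−p*)·0.0000]/1.25 = 128.5615. B = V − Δ·S = -245.1638.
Root portfolio cost Δ·152+B reproduces V0=128.5615.

(0,0): Delta=2.4587 Bond=-245.1638
(1,0): Delta=0.0000 Bond=0.0000
(1,1): Delta=2.6735 Bond=-349.2158
V0=128.5615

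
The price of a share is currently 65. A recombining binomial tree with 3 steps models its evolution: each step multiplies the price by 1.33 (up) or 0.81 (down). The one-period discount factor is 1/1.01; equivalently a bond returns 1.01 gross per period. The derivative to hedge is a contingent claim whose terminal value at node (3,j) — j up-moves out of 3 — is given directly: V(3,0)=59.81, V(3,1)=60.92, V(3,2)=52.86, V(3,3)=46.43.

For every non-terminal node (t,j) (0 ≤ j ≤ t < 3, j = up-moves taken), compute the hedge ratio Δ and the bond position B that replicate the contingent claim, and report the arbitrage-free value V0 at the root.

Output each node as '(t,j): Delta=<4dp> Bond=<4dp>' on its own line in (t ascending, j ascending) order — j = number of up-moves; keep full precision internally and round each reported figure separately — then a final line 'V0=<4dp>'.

Since d<R<u, set p* = (R−d)/(u−d) = 0.3846; price each node as the discounted p*-expectation of its children.
Payoff layer (t=3): V(3,0)=59.8100, V(3,1)=60.9200, V(3,2)=52.8600, V(3,3)=46.4300
(2,0): S=42.6465. Δ = (V_up−V_dn)/(S_up−S_dn) = (60.9200−59.8100)/(56.7198−34.5437) = 0.0501. V = [p*·60.9200 + (1−p*)·59.8100]/1.01 = 59.6405. B = V − Δ·S = 57.5059.
(2,1): S=70.0245. Δ = (V_up−V_dn)/(S_up−S_dn) = (52.8600−60.9200)/(93.1326−56.7198) = -0.2214. V = [p*·52.8600 + (1−p*)·60.9200]/1.01 = 57.2475. B = V − Δ·S = 72.7475.
(2,2): S=114.9785. Δ = (V_up−V_dn)/(S_up−S_dn) = (46.4300−52.8600)/(152.9214−93.1326) = -0.1075. V = [p*·46.4300 + (1−p*)·52.8600]/1.01 = 49.8880. B = V − Δ·S = 62.2534.
(1,0): S=52.6500. Δ = (V_up−V_dn)/(S_up−S_dn) = (57.2475−59.6405)/(70.0245−42.6465) = -0.0874. V = [p*·57.2475 + (1−p*)·59.6405]/1.01 = 58.1387. B = V − Δ·S = 62.7407.
(1,1): S=86.4500. Δ = (V_up−V_dn)/(S_up−S_dn) = (49.8880−57.2475)/(114.9785−70.0245) = -0.1637. V = [p*·49.8880 + (1−p*)·57.2475]/1.01 = 53.8782. B = V − Δ·S = 68.0310.
(0,0): S=65.0000. Δ = (V_up−V_dn)/(S_up−S_dn) = (53.8782−58.1387)/(86.4500−52.6500) = -0.1261. V = [p*·53.8782 + (1−p*)·58.1387]/1.01 = 55.9407. B = V − Δ·S = 64.1341.
Self-financing check: at every node Δ·S+B equals the discounted successor values.

(0,0): Delta=-0.1261 Bond=64.1341
(1,0): Delta=-0.0874 Bond=62.7407
(1,1): Delta=-0.1637 Bond=68.0310
(2,0): Delta=0.0501 Bond=57.5059
(2,1): Delta=-0.2214 Bond=72.7475
(2,2): Delta=-0.1075 Bond=62.2534
V0=55.9407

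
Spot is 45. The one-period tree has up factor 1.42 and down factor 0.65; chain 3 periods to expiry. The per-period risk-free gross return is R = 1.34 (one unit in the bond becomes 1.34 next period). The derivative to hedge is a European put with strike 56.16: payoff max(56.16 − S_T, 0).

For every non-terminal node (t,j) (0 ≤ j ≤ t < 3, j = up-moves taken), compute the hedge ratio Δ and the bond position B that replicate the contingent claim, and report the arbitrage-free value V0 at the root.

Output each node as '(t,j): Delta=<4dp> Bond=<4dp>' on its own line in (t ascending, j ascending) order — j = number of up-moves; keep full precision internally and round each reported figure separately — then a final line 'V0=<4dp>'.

(0,0): Delta=-0.0898 Bond=4.4139
(1,0): Delta=-0.9163 Bond=30.0886
(1,1): Delta=-0.0460 Bond=3.1118
(2,0): Delta=-1.0000 Bond=41.9104
(2,1): Delta=-0.9118 Bond=40.1341
(2,2): Delta=0.0000 Bond=0.0000
V0=0.3721

Since d<R<u, set p* = (R−d)/(u−d) = 0.8961; price each node as the discounted p*-expectation of its children.
At expiry t=3: V(3,0)=43.8019, V(3,1)=29.1622, V(3,2)=0.0000, V(3,3)=0.0000
(2,0): S=19.0125. Δ = (V_up−V_dn)/(S_up−S_dn) = (29.1622−43.8019)/(26.9978−12.3581) = -1.0000. V = [p*·29.1622 + (1−p*)·43.8019]/1.34 = 22.8979. B = V − Δ·S = 41.9104.
(2,1): S=41.5350. Δ = (V_up−V_dn)/(S_up−S_dn) = (0.0000−29.1622)/(58.9797−26.9978) = -0.9118. V = [p*·0.0000 + (1−p*)·29.1622]/1.34 = 2.2611. B = V − Δ·S = 40.1341.
(2,2): S=90.7380. Δ = (V_up−V_dn)/(S_up−S_dn) = (0.0000−0.0000)/(128.8480−58.9797) = 0.0000. V = [p*·0.0000 + (1−p*)·0.0000]/1.34 = 0.0000. B = V − Δ·S = 0.0000.
(1,0): S=29.2500. Δ = (V_up−V_dn)/(S_up−S_dn) = (2.2611−22.8979)/(41.5350−19.0125) = -0.9163. V = [p*·2.2611 + (1−p*)·22.8979]/1.34 = 3.2874. B = V − Δ·S = 30.0886.
(1,1): S=63.9000. Δ = (V_up−V_dn)/(S_up−S_dn) = (0.0000−2.2611)/(90.7380−41.5350) = -0.0460. V = [p*·0.0000 + (1−p*)·2.2611]/1.34 = 0.1753. B = V − Δ·S = 3.1118.
(0,0): S=45.0000. Δ = (V_up−V_dn)/(S_up−S_dn) = (0.1753−3.2874)/(63.9000−29.2500) = -0.0898. V = [p*·0.1753 + (1−p*)·3.2874]/1.34 = 0.3721. B = V − Δ·S = 4.4139.
Self-financing check: at every node Δ·S+B equals the discounted successor values.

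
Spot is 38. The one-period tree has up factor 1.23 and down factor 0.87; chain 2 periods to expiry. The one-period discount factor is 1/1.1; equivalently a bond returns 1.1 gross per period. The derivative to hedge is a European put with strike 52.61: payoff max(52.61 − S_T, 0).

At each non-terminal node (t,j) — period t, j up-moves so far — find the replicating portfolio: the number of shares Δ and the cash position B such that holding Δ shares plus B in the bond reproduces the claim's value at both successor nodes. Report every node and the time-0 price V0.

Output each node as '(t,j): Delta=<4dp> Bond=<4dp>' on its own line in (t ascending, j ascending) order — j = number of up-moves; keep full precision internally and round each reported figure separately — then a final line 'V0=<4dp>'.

Since d<R<u, set p* = (R−d)/(u−d) = 0.6389; price each node as the discounted p*-expectation of its children.
Payoff layer (t=2): V(2,0)=23.8478, V(2,1)=11.9462, V(2,2)=0.0000
  t=1,j=0: stock 33.0600 → up 40.6638 (V=11.9462), down 28.7622 (V=23.8478). Price 14.7673; hedge Δ=-1.0000, bond B=47.8273.
  t=1,j=1: stock 46.7400 → up 57.4902 (V=0.0000), down 40.6638 (V=11.9462). Price 3.9217; hedge Δ=-0.7100, bond B=37.1056.
  t=0,j=0: stock 38.0000 → up 46.7400 (V=3.9217), down 33.0600 (V=14.7673). Price 7.1256; hedge Δ=-0.7928, bond B=37.2521.
Root portfolio cost Δ·38+B reproduces V0=7.1256.

(0,0): Delta=-0.7928 Bond=37.2521
(1,0): Delta=-1.0000 Bond=47.8273
(1,1): Delta=-0.7100 Bond=37.1056
V0=7.1256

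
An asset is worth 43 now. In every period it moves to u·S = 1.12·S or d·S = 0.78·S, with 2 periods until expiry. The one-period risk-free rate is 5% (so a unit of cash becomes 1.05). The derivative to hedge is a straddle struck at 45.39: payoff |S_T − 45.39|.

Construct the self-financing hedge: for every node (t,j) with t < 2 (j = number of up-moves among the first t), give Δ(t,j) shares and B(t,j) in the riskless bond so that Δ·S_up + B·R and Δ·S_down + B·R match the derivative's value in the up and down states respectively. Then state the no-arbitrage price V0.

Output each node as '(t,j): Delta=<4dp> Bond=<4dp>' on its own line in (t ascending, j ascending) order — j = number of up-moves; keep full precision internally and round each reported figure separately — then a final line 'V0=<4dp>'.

(0,0): Delta=-0.1155 Bond=12.9162
(1,0): Delta=-1.0000 Bond=43.2286
(1,1): Delta=0.0442 Bond=5.8707
V0=7.9502

Risk-neutral probability p* = (R−d)/(u−d) = (1.05−0.78)/(1.12−0.78) = 0.7941.
Terminal payoffs: V(2,0)=19.2288, V(2,1)=7.8252, V(2,2)=8.5492
Node (1,0) S=33.5400: V=(p*·7.8252+(1−p*)·19.2288)/1.05=9.6886; Δ=(7.8252−19.2288)/(37.5648−26.1612)=-1.0000; B=V−Δ·S=43.2286
Node (1,1) S=48.1600: V=(p*·8.5492+(1−p*)·7.8252)/1.05=8.0001; Δ=(8.5492−7.8252)/(53.9392−37.5648)=0.0442; B=V−Δ·S=5.8707
Node (0,0) S=43.0000: V=(p*·8.0001+(1−p*)·9.6886)/1.05=7.9502; Δ=(8.0001−9.6886)/(48.1600−33.5400)=-0.1155; B=V−Δ·S=12.9162
The time-0 hedge costs 7.9502, which is the no-arbitrage price.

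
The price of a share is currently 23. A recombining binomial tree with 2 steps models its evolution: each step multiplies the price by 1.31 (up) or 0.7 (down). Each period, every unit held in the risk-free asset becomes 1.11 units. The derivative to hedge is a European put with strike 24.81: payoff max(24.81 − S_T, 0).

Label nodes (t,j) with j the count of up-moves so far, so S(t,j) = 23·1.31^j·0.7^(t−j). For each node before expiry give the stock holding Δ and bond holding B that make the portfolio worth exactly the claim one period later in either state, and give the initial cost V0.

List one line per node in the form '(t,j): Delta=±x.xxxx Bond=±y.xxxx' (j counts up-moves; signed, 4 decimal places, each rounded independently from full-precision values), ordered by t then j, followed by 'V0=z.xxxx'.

Under the risk-neutral measure, an up-move has probability p* = (R−d)/(u−d) = 0.6721 and values discount at R = 1.11.
Payoff layer (t=2): V(2,0)=13.5400, V(2,1)=3.7190, V(2,2)=0.0000
(1,0): S=16.1000. Δ = (V_up−V_dn)/(S_up−S_dn) = (3.7190−13.5400)/(21.0910−11.2700) = -1.0000. V = [p*·3.7190 + (1−p*)·13.5400]/1.11 = 6.2514. B = V − Δ·S = 22.3514.
(1,1): S=30.1300. Δ = (V_up−V_dn)/(S_up−S_dn) = (0.0000−3.7190)/(39.4703−21.0910) = -0.2023. V = [p*·0.0000 + (1−p*)·3.7190]/1.11 = 1.0985. B = V − Δ·S = 7.1952.
(0,0): S=23.0000. Δ = (V_up−V_dn)/(S_up−S_dn) = (1.0985−6.2514)/(30.1300−16.1000) = -0.3673. V = [p*·1.0985 + (1−p*)·6.2514]/1.11 = 2.5117. B = V − Δ·S = 10.9590.
The time-0 hedge costs 2.5117, which is the no-arbitrage price.

(0,0): Delta=-0.3673 Bond=10.9590
(1,0): Delta=-1.0000 Bond=22.3514
(1,1): Delta=-0.2023 Bond=7.1952
V0=2.5117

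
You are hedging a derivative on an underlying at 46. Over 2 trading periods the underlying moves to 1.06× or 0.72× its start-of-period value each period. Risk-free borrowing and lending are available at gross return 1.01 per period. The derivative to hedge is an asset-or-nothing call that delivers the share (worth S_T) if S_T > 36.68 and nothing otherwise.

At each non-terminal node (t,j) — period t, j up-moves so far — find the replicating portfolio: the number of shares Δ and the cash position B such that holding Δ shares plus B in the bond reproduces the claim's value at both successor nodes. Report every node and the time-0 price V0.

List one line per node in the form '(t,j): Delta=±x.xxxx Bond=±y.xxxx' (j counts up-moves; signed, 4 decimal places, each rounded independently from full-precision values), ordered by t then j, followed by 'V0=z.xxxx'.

Risk-neutral probability p* = (R−d)/(u−d) = (1.01−0.72)/(1.06−0.72) = 0.8529.
At expiry t=2: V(2,0)=0.0000, V(2,1)=0.0000, V(2,2)=51.6856
(1,0): S=33.1200. Δ = (V_up−V_dn)/(S_up−S_dn) = (0.0000−0.0000)/(35.1072−23.8464) = 0.0000. V = [p*·0.0000 + (1−p*)·0.0000]/1.01 = 0.0000. B = V − Δ·S = 0.0000.
(1,1): S=48.7600. Δ = (V_up−V_dn)/(S_up−S_dn) = (51.6856−0.0000)/(51.6856−35.1072) = 3.1176. V = [p*·51.6856 + (1−p*)·0.0000]/1.01 = 43.6483. B = V − Δ·S = -108.3682.
(0,0): S=46.0000. Δ = (V_up−V_dn)/(S_up−S_dn) = (43.6483−0.0000)/(48.7600−33.1200) = 2.7908. V = [p*·43.6483 + (1−p*)·0.0000]/1.01 = 36.8608. B = V − Δ·S = -91.5165.
Check: Δ(0,0)·S0 + B(0,0) = 36.8608 = V0.

(0,0): Delta=2.7908 Bond=-91.5165
(1,0): Delta=0.0000 Bond=0.0000
(1,1): Delta=3.1176 Bond=-108.3682
V0=36.8608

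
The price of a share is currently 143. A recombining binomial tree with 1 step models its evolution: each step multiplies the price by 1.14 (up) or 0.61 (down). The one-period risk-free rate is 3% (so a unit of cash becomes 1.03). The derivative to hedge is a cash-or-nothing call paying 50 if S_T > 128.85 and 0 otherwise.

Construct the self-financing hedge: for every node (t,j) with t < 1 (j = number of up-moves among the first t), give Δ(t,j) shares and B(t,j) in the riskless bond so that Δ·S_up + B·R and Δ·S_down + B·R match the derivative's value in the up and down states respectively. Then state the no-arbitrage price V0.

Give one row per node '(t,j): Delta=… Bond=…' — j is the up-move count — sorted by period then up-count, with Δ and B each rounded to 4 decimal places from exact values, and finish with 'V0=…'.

(0,0): Delta=0.6597 Bond=-55.8710
V0=38.4686

The replicating-portfolio and risk-neutral prices coincide; use p* = (1.03−0.61)/(1.14−0.61) = 0.7925 for the latter.
Terminal values V(1,·): V(1,0)=0.0000, V(1,1)=50.0000
(0,0): S=143.0000. Δ = (V_up−V_dn)/(S_up−S_dn) = (50.0000−0.0000)/(163.0200−87.2300) = 0.6597. V = [p*·50.0000 + (1−p*)·0.0000]/1.03 = 38.4686. B = V − Δ·S = -55.8710.
Check: Δ(0,0)·S0 + B(0,0) = 38.4686 = V0.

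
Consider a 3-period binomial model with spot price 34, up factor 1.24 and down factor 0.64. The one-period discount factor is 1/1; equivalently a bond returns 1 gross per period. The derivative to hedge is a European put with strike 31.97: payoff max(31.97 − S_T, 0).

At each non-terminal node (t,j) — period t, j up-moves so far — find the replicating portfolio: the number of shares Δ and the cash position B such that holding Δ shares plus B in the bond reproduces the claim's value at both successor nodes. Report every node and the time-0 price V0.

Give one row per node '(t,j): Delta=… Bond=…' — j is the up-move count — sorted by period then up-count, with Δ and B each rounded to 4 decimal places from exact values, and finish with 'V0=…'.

(0,0): Delta=-0.4114 Bond=19.6989
(1,0): Delta=-0.9316 Bond=31.0176
(1,1): Delta=-0.2325 Bond=12.1530
(2,0): Delta=-1.0000 Bond=31.9700
(2,1): Delta=-0.9081 Bond=30.3826
(2,2): Delta=0.0000 Bond=0.0000
V0=5.7096

Under the risk-neutral measure, an up-move has probability p* = (R−d)/(u−d) = 0.6000 and values discount at R = 1.
Terminal payoffs: V(3,0)=23.0571, V(3,1)=14.7013, V(3,2)=0.0000, V(3,3)=0.0000
  t=2,j=0: stock 13.9264 → up 17.2687 (V=14.7013), down 8.9129 (V=23.0571). Price 18.0436; hedge Δ=-1.0000, bond B=31.9700.
  t=2,j=1: stock 26.9824 → up 33.4582 (V=0.0000), down 17.2687 (V=14.7013). Price 5.8805; hedge Δ=-0.9081, bond B=30.3826.
  t=2,j=2: stock 52.2784 → up 64.8252 (V=0.0000), down 33.4582 (V=0.0000). Price 0.0000; hedge Δ=0.0000, bond B=0.0000.
  t=1,j=0: stock 21.7600 → up 26.9824 (V=5.8805), down 13.9264 (V=18.0436). Price 10.7457; hedge Δ=-0.9316, bond B=31.0176.
  t=1,j=1: stock 42.1600 → up 52.2784 (V=0.0000), down 26.9824 (V=5.8805). Price 2.3522; hedge Δ=-0.2325, bond B=12.1530.
  t=0,j=0: stock 34.0000 → up 42.1600 (V=2.3522), down 21.7600 (V=10.7457). Price 5.7096; hedge Δ=-0.4114, bond B=19.6989.
Root portfolio cost Δ·34+B reproduces V0=5.7096.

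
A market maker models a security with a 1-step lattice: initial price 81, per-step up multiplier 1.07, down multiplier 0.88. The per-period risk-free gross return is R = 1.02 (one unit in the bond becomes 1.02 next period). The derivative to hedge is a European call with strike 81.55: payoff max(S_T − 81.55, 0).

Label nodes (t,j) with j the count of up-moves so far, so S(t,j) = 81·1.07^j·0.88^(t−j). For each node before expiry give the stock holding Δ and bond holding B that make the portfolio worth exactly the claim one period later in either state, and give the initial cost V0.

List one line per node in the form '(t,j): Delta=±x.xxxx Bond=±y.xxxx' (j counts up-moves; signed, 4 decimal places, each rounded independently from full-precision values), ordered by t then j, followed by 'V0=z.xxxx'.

(0,0): Delta=0.3327 Bond=-23.2487
V0=3.6987

The replicating-portfolio and risk-neutral prices coincide; use p* = (1.02−0.88)/(1.07−0.88) = 0.7368 for the latter.
Terminal values V(1,·): V(1,0)=0.0000, V(1,1)=5.1200
Node (0,0) S=81.0000: V=(p*·5.1200+(1−p*)·0.0000)/1.02=3.6987; Δ=(5.1200−0.0000)/(86.6700−71.2800)=0.3327; B=V−Δ·S=-23.2487
Check: Δ(0,0)·S0 + B(0,0) = 3.6987 = V0.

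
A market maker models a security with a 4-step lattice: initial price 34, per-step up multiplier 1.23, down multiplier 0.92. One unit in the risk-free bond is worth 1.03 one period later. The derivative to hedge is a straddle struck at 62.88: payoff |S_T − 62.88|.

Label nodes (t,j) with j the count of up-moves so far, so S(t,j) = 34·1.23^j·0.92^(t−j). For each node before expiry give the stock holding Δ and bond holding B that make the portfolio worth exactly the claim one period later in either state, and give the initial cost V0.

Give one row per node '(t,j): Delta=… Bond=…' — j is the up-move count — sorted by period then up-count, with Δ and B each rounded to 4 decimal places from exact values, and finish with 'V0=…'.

No-arbitrage ⇒ martingale measure with p* = (R−d)/(u−d) = 0.3548.
Terminal payoffs: V(4,0)=38.5226, V(4,1)=30.3153, V(4,2)=19.3424, V(4,3)=4.6721, V(4,4)=14.9415
  t=3,j=0: stock 26.4754 → up 32.5647 (V=30.3153), down 24.3574 (V=38.5226). Price 34.5732; hedge Δ=-1.0000, bond B=61.0485.
  t=3,j=1: stock 35.3964 → up 43.5376 (V=19.3424), down 32.5647 (V=30.3153). Price 25.6521; hedge Δ=-1.0000, bond B=61.0485.
  t=3,j=2: stock 47.3235 → up 58.2079 (V=4.6721), down 43.5376 (V=19.3424). Price 13.7250; hedge Δ=-1.0000, bond B=61.0485.
  t=3,j=3: stock 63.2695 → up 77.8215 (V=14.9415), down 58.2079 (V=4.6721). Price 8.0738; hedge Δ=0.5236, bond B=-25.0532.
  t=2,j=0: stock 28.7776 → up 35.3964 (V=25.6521), down 26.4754 (V=34.5732). Price 30.4928; hedge Δ=-1.0000, bond B=59.2704.
  t=2,j=1: stock 38.4744 → up 47.3235 (V=13.7250), down 35.3964 (V=25.6521). Price 20.7960; hedge Δ=-1.0000, bond B=59.2704.
  t=2,j=2: stock 51.4386 → up 63.2695 (V=8.0738), down 47.3235 (V=13.7250). Price 11.3784; hedge Δ=-0.3544, bond B=29.6081.
  t=1,j=0: stock 31.2800 → up 38.4744 (V=20.7960), down 28.7776 (V=30.4928). Price 26.2641; hedge Δ=-1.0000, bond B=57.5441.
  t=1,j=1: stock 41.8200 → up 51.4386 (V=11.3784), down 38.4744 (V=20.7960). Price 16.9459; hedge Δ=-0.7264, bond B=47.3253.
  t=0,j=0: stock 34.0000 → up 41.8200 (V=16.9459), down 31.2800 (V=26.2641). Price 22.2890; hedge Δ=-0.8841, bond B=52.3477.
Root portfolio cost Δ·34+B reproduces V0=22.2890.

(0,0): Delta=-0.8841 Bond=52.3477
(1,0): Delta=-1.0000 Bond=57.5441
(1,1): Delta=-0.7264 Bond=47.3253
(2,0): Delta=-1.0000 Bond=59.2704
(2,1): Delta=-1.0000 Bond=59.2704
(2,2): Delta=-0.3544 Bond=29.6081
(3,0): Delta=-1.0000 Bond=61.0485
(3,1): Delta=-1.0000 Bond=61.0485
(3,2): Delta=-1.0000 Bond=61.0485
(3,3): Delta=0.5236 Bond=-25.0532
V0=22.2890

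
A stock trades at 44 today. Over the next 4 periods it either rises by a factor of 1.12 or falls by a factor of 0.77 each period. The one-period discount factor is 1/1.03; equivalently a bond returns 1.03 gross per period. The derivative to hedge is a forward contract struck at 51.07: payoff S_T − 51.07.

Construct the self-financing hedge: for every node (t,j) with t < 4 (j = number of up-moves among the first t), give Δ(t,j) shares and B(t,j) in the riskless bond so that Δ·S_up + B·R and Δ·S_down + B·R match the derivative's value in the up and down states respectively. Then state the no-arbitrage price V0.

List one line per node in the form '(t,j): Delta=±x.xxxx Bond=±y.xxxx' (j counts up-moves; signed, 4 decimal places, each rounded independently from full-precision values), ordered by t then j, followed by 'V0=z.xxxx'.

(0,0): Delta=1.0000 Bond=-45.3750
(1,0): Delta=1.0000 Bond=-46.7363
(1,1): Delta=1.0000 Bond=-46.7363
(2,0): Delta=1.0000 Bond=-48.1384
(2,1): Delta=1.0000 Bond=-48.1384
(2,2): Delta=1.0000 Bond=-48.1384
(3,0): Delta=1.0000 Bond=-49.5825
(3,1): Delta=1.0000 Bond=-49.5825
(3,2): Delta=1.0000 Bond=-49.5825
(3,3): Delta=1.0000 Bond=-49.5825
V0=-1.3750

Since d<R<u, set p* = (R−d)/(u−d) = 0.7429; price each node as the discounted p*-expectation of its children.
At expiry t=4: V(4,0)=-35.6027, V(4,1)=-28.5721, V(4,2)=-18.3457, V(4,3)=-3.4710, V(4,4)=18.1649
Node (3,0) S=20.0875: V=(p*·-28.5721+(1−p*)·-35.6027)/1.03=-29.4951; Δ=(-28.5721−-35.6027)/(22.4979−15.4673)=1.0000; B=V−Δ·S=-49.5825
Node (3,1) S=29.2181: V=(p*·-18.3457+(1−p*)·-28.5721)/1.03=-20.3644; Δ=(-18.3457−-28.5721)/(32.7243−22.4979)=1.0000; B=V−Δ·S=-49.5825
Node (3,2) S=42.4991: V=(p*·-3.4710+(1−p*)·-18.3457)/1.03=-7.0835; Δ=(-3.4710−-18.3457)/(47.5990−32.7243)=1.0000; B=V−Δ·S=-49.5825
Node (3,3) S=61.8168: V=(p*·18.1649+(1−p*)·-3.4710)/1.03=12.2343; Δ=(18.1649−-3.4710)/(69.2349−47.5990)=1.0000; B=V−Δ·S=-49.5825
Node (2,0) S=26.0876: V=(p*·-20.3644+(1−p*)·-29.4951)/1.03=-22.0508; Δ=(-20.3644−-29.4951)/(29.2181−20.0875)=1.0000; B=V−Δ·S=-48.1384
Node (2,1) S=37.9456: V=(p*·-7.0835+(1−p*)·-20.3644)/1.03=-10.1928; Δ=(-7.0835−-20.3644)/(42.4991−29.2181)=1.0000; B=V−Δ·S=-48.1384
Node (2,2) S=55.1936: V=(p*·12.2343+(1−p*)·-7.0835)/1.03=7.0552; Δ=(12.2343−-7.0835)/(61.8168−42.4991)=1.0000; B=V−Δ·S=-48.1384
Node (1,0) S=33.8800: V=(p*·-10.1928+(1−p*)·-22.0508)/1.03=-12.8563; Δ=(-10.1928−-22.0508)/(37.9456−26.0876)=1.0000; B=V−Δ·S=-46.7363
Node (1,1) S=49.2800: V=(p*·7.0552+(1−p*)·-10.1928)/1.03=2.5437; Δ=(7.0552−-10.1928)/(55.1936−37.9456)=1.0000; B=V−Δ·S=-46.7363
Node (0,0) S=44.0000: V=(p*·2.5437+(1−p*)·-12.8563)/1.03=-1.3750; Δ=(2.5437−-12.8563)/(49.2800−33.8800)=1.0000; B=V−Δ·S=-45.3750
Each (Δ,B) replicates both successor values, so the strategy is self-financing and V0 is arbitrage-free.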